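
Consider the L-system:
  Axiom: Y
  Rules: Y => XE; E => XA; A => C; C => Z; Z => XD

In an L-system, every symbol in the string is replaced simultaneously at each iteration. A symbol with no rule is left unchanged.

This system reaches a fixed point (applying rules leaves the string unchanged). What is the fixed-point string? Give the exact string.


Step 0: Y
Step 1: XE
Step 2: XXA
Step 3: XXC
Step 4: XXZ
Step 5: XXXD
Step 6: XXXD  (unchanged — fixed point at step 5)

Answer: XXXD


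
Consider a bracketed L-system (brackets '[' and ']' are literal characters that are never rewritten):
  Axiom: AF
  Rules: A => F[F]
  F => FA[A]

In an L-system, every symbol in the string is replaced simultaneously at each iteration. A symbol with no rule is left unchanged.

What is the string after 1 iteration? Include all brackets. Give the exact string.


Step 0: AF
Step 1: F[F]FA[A]

Answer: F[F]FA[A]


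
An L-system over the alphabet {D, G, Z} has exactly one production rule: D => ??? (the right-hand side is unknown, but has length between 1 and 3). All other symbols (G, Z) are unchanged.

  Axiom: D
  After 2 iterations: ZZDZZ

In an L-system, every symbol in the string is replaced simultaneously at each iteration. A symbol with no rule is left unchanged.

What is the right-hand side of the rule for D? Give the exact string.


Answer: ZDZ

Derivation:
Trying D => ZDZ:
  Step 0: D
  Step 1: ZDZ
  Step 2: ZZDZZ
Matches the given result.


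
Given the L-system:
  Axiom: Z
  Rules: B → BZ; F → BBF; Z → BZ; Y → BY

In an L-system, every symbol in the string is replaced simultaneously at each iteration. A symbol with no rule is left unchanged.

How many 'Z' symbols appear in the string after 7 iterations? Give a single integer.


Step 0: Z  (1 'Z')
Step 1: BZ  (1 'Z')
Step 2: BZBZ  (2 'Z')
Step 3: BZBZBZBZ  (4 'Z')
Step 4: BZBZBZBZBZBZBZBZ  (8 'Z')
Step 5: BZBZBZBZBZBZBZBZBZBZBZBZBZBZBZBZ  (16 'Z')
Step 6: BZBZBZBZBZBZBZBZBZBZBZBZBZBZBZBZBZBZBZBZBZBZBZBZBZBZBZBZBZBZBZBZ  (32 'Z')
Step 7: BZBZBZBZBZBZBZBZBZBZBZBZBZBZBZBZBZBZBZBZBZBZBZBZBZBZBZBZBZBZBZBZBZBZBZBZBZBZBZBZBZBZBZBZBZBZBZBZBZBZBZBZBZBZBZBZBZBZBZBZBZBZBZBZ  (64 'Z')

Answer: 64


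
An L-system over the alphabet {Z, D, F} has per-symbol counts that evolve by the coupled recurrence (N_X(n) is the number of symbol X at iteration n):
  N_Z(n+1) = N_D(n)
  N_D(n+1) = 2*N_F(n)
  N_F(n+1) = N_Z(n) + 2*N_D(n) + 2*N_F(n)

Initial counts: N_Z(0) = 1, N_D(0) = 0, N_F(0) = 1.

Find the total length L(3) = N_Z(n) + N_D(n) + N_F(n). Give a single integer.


Step 0: N_Z=1, N_D=0, N_F=1, L=2
Step 1: N_Z=0, N_D=2, N_F=3, L=5
Step 2: N_Z=2, N_D=6, N_F=10, L=18
Step 3: N_Z=6, N_D=20, N_F=34, L=60

Answer: 60


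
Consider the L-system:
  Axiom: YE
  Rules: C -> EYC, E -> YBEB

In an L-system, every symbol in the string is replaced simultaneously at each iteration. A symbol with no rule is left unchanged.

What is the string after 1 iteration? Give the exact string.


Step 0: YE
Step 1: YYBEB

Answer: YYBEB


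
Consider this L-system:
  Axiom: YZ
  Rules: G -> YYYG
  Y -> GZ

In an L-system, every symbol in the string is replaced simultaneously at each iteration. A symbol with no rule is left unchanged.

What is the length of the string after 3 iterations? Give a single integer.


Answer: 12

Derivation:
Step 0: length = 2
Step 1: length = 3
Step 2: length = 6
Step 3: length = 12


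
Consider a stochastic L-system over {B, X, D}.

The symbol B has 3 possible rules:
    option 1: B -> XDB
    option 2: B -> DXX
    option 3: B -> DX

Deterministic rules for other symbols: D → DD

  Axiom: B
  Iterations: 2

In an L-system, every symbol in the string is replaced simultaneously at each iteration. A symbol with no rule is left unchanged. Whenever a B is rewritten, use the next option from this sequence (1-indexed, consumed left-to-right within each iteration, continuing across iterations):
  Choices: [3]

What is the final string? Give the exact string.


Step 0: B
Step 1: DX  (used choices [3])
Step 2: DDX  (used choices [])

Answer: DDX


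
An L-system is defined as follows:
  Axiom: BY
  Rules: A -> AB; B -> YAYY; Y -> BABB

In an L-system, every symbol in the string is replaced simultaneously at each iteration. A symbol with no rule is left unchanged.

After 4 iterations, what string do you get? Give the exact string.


Step 0: BY
Step 1: YAYYBABB
Step 2: BABBABBABBBABBYAYYABYAYYYAYY
Step 3: YAYYABYAYYYAYYABYAYYYAYYABYAYYYAYYYAYYABYAYYYAYYBABBABBABBBABBABYAYYBABBABBABBBABBBABBABBABBBABB
Step 4: BABBABBABBBABBABYAYYBABBABBABBBABBBABBABBABBBABBABYAYYBABBABBABBBABBBABBABBABBBABBABYAYYBABBABBABBBABBBABBABBABBBABBBABBABBABBBABBABYAYYBABBABBABBBABBBABBABBABBBABBYAYYABYAYYYAYYABYAYYYAYYABYAYYYAYYYAYYABYAYYYAYYABYAYYBABBABBABBBABBYAYYABYAYYYAYYABYAYYYAYYABYAYYYAYYYAYYABYAYYYAYYYAYYABYAYYYAYYABYAYYYAYYABYAYYYAYYYAYYABYAYYYAYY

Answer: BABBABBABBBABBABYAYYBABBABBABBBABBBABBABBABBBABBABYAYYBABBABBABBBABBBABBABBABBBABBABYAYYBABBABBABBBABBBABBABBABBBABBBABBABBABBBABBABYAYYBABBABBABBBABBBABBABBABBBABBYAYYABYAYYYAYYABYAYYYAYYABYAYYYAYYYAYYABYAYYYAYYABYAYYBABBABBABBBABBYAYYABYAYYYAYYABYAYYYAYYABYAYYYAYYYAYYABYAYYYAYYYAYYABYAYYYAYYABYAYYYAYYABYAYYYAYYYAYYABYAYYYAYY


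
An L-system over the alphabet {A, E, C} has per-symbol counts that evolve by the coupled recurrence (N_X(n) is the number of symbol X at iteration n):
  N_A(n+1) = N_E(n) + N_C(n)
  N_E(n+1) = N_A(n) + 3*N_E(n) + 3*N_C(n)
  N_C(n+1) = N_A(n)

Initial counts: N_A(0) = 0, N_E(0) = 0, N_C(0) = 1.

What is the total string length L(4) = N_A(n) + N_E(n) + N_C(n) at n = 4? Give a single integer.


Answer: 178

Derivation:
Step 0: N_A=0, N_E=0, N_C=1, L=1
Step 1: N_A=1, N_E=3, N_C=0, L=4
Step 2: N_A=3, N_E=10, N_C=1, L=14
Step 3: N_A=11, N_E=36, N_C=3, L=50
Step 4: N_A=39, N_E=128, N_C=11, L=178


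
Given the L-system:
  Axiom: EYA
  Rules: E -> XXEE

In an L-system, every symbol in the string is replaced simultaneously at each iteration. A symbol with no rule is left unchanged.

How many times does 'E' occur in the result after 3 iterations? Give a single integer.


Answer: 8

Derivation:
Step 0: EYA  (1 'E')
Step 1: XXEEYA  (2 'E')
Step 2: XXXXEEXXEEYA  (4 'E')
Step 3: XXXXXXEEXXEEXXXXEEXXEEYA  (8 'E')


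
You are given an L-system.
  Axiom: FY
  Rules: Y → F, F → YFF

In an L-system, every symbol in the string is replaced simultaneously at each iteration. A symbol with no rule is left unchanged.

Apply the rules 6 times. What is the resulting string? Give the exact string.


Step 0: FY
Step 1: YFFF
Step 2: FYFFYFFYFF
Step 3: YFFFYFFYFFFYFFYFFFYFFYFF
Step 4: FYFFYFFYFFFYFFYFFFYFFYFFYFFFYFFYFFFYFFYFFYFFFYFFYFFFYFFYFF
Step 5: YFFFYFFYFFFYFFYFFFYFFYFFYFFFYFFYFFFYFFYFFYFFFYFFYFFFYFFYFFFYFFYFFYFFFYFFYFFFYFFYFFYFFFYFFYFFFYFFYFFFYFFYFFYFFFYFFYFFFYFFYFFYFFFYFFYFFFYFFYFF
Step 6: FYFFYFFYFFFYFFYFFFYFFYFFYFFFYFFYFFFYFFYFFYFFFYFFYFFFYFFYFFFYFFYFFYFFFYFFYFFFYFFYFFYFFFYFFYFFFYFFYFFFYFFYFFYFFFYFFYFFFYFFYFFYFFFYFFYFFFYFFYFFYFFFYFFYFFFYFFYFFFYFFYFFYFFFYFFYFFFYFFYFFYFFFYFFYFFFYFFYFFFYFFYFFYFFFYFFYFFFYFFYFFYFFFYFFYFFFYFFYFFYFFFYFFYFFFYFFYFFFYFFYFFYFFFYFFYFFFYFFYFFYFFFYFFYFFFYFFYFFFYFFYFFYFFFYFFYFFFYFFYFFYFFFYFFYFFFYFFYFF

Answer: FYFFYFFYFFFYFFYFFFYFFYFFYFFFYFFYFFFYFFYFFYFFFYFFYFFFYFFYFFFYFFYFFYFFFYFFYFFFYFFYFFYFFFYFFYFFFYFFYFFFYFFYFFYFFFYFFYFFFYFFYFFYFFFYFFYFFFYFFYFFYFFFYFFYFFFYFFYFFFYFFYFFYFFFYFFYFFFYFFYFFYFFFYFFYFFFYFFYFFFYFFYFFYFFFYFFYFFFYFFYFFYFFFYFFYFFFYFFYFFYFFFYFFYFFFYFFYFFFYFFYFFYFFFYFFYFFFYFFYFFYFFFYFFYFFFYFFYFFFYFFYFFYFFFYFFYFFFYFFYFFYFFFYFFYFFFYFFYFF


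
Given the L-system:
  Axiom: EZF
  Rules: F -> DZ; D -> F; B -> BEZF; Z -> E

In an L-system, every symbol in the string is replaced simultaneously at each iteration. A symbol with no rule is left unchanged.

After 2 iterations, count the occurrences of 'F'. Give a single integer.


Step 0: EZF  (1 'F')
Step 1: EEDZ  (0 'F')
Step 2: EEFE  (1 'F')

Answer: 1


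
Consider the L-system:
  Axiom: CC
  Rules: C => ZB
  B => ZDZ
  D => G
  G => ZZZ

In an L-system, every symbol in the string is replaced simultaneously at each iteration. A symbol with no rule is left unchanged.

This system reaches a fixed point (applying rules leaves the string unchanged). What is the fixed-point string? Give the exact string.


Answer: ZZZZZZZZZZZZ

Derivation:
Step 0: CC
Step 1: ZBZB
Step 2: ZZDZZZDZ
Step 3: ZZGZZZGZ
Step 4: ZZZZZZZZZZZZ
Step 5: ZZZZZZZZZZZZ  (unchanged — fixed point at step 4)


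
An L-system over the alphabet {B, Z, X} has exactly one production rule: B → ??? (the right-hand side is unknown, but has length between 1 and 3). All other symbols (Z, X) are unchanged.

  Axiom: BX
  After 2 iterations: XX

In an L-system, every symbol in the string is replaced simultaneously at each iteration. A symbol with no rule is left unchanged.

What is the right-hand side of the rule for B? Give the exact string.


Answer: X

Derivation:
Trying B → X:
  Step 0: BX
  Step 1: XX
  Step 2: XX
Matches the given result.


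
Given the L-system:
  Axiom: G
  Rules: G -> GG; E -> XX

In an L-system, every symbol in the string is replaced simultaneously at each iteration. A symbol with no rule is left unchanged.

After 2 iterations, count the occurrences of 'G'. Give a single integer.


Answer: 4

Derivation:
Step 0: G  (1 'G')
Step 1: GG  (2 'G')
Step 2: GGGG  (4 'G')


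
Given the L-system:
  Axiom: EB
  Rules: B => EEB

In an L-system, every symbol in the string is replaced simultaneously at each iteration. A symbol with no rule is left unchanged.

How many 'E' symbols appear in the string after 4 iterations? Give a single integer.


Step 0: EB  (1 'E')
Step 1: EEEB  (3 'E')
Step 2: EEEEEB  (5 'E')
Step 3: EEEEEEEB  (7 'E')
Step 4: EEEEEEEEEB  (9 'E')

Answer: 9


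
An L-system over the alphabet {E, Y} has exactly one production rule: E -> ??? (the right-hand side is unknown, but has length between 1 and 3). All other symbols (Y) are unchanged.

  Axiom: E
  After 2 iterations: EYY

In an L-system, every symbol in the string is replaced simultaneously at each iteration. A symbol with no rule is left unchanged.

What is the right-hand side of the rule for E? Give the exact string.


Answer: EY

Derivation:
Trying E -> EY:
  Step 0: E
  Step 1: EY
  Step 2: EYY
Matches the given result.


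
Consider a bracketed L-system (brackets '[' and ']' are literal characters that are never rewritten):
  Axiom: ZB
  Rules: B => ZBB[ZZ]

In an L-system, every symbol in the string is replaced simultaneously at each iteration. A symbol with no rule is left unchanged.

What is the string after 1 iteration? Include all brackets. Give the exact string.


Answer: ZZBB[ZZ]

Derivation:
Step 0: ZB
Step 1: ZZBB[ZZ]


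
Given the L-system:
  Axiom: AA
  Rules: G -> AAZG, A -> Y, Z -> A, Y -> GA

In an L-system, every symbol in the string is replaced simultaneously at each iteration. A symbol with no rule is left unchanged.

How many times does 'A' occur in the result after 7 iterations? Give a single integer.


Step 0: AA  (2 'A')
Step 1: YY  (0 'A')
Step 2: GAGA  (2 'A')
Step 3: AAZGYAAZGY  (4 'A')
Step 4: YYAAAZGGAYYAAAZGGA  (8 'A')
Step 5: GAGAYYYAAAZGAAZGYGAGAYYYAAAZGAAZGY  (14 'A')
Step 6: AAZGYAAZGYGAGAGAYYYAAAZGYYAAAZGGAAAZGYAAZGYGAGAGAYYYAAAZGYYAAAZGGA  (28 'A')
Step 7: YYAAAZGGAYYAAAZGGAAAZGYAAZGYAAZGYGAGAGAYYYAAAZGGAGAYYYAAAZGAAZGYYYAAAZGGAYYAAAZGGAAAZGYAAZGYAAZGYGAGAGAYYYAAAZGGAGAYYYAAAZGAAZGY  (54 'A')

Answer: 54


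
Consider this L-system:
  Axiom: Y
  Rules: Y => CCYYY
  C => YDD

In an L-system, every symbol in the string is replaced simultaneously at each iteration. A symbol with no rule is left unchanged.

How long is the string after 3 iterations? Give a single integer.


Answer: 77

Derivation:
Step 0: length = 1
Step 1: length = 5
Step 2: length = 21
Step 3: length = 77


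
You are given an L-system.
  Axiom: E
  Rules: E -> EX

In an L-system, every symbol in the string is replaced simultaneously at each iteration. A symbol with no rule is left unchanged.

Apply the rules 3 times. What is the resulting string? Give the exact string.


Answer: EXXX

Derivation:
Step 0: E
Step 1: EX
Step 2: EXX
Step 3: EXXX


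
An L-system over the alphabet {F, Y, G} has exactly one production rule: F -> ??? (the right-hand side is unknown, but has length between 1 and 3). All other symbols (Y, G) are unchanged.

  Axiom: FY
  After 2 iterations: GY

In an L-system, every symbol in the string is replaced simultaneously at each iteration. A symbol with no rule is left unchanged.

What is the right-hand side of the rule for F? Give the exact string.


Answer: G

Derivation:
Trying F -> G:
  Step 0: FY
  Step 1: GY
  Step 2: GY
Matches the given result.


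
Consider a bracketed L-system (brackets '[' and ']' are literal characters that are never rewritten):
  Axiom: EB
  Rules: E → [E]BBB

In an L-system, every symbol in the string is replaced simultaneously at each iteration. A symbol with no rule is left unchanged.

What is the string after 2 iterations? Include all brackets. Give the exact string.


Step 0: EB
Step 1: [E]BBBB
Step 2: [[E]BBB]BBBB

Answer: [[E]BBB]BBBB


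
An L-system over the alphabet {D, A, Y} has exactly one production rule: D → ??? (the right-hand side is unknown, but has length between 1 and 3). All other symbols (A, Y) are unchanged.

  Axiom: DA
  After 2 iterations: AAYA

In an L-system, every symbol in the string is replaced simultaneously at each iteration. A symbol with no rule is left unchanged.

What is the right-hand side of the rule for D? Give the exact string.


Answer: AAY

Derivation:
Trying D → AAY:
  Step 0: DA
  Step 1: AAYA
  Step 2: AAYA
Matches the given result.


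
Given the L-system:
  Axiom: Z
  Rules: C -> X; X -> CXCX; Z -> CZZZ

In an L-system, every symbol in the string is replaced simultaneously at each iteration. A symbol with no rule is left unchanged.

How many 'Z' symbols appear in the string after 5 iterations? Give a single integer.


Answer: 243

Derivation:
Step 0: Z  (1 'Z')
Step 1: CZZZ  (3 'Z')
Step 2: XCZZZCZZZCZZZ  (9 'Z')
Step 3: CXCXXCZZZCZZZCZZZXCZZZCZZZCZZZXCZZZCZZZCZZZ  (27 'Z')
Step 4: XCXCXXCXCXCXCXXCZZZCZZZCZZZXCZZZCZZZCZZZXCZZZCZZZCZZZCXCXXCZZZCZZZCZZZXCZZZCZZZCZZZXCZZZCZZZCZZZCXCXXCZZZCZZZCZZZXCZZZCZZZCZZZXCZZZCZZZCZZZ  (81 'Z')
Step 5: CXCXXCXCXXCXCXCXCXXCXCXXCXCXXCXCXXCXCXCXCXXCZZZCZZZCZZZXCZZZCZZZCZZZXCZZZCZZZCZZZCXCXXCZZZCZZZCZZZXCZZZCZZZCZZZXCZZZCZZZCZZZCXCXXCZZZCZZZCZZZXCZZZCZZZCZZZXCZZZCZZZCZZZXCXCXXCXCXCXCXXCZZZCZZZCZZZXCZZZCZZZCZZZXCZZZCZZZCZZZCXCXXCZZZCZZZCZZZXCZZZCZZZCZZZXCZZZCZZZCZZZCXCXXCZZZCZZZCZZZXCZZZCZZZCZZZXCZZZCZZZCZZZXCXCXXCXCXCXCXXCZZZCZZZCZZZXCZZZCZZZCZZZXCZZZCZZZCZZZCXCXXCZZZCZZZCZZZXCZZZCZZZCZZZXCZZZCZZZCZZZCXCXXCZZZCZZZCZZZXCZZZCZZZCZZZXCZZZCZZZCZZZ  (243 'Z')


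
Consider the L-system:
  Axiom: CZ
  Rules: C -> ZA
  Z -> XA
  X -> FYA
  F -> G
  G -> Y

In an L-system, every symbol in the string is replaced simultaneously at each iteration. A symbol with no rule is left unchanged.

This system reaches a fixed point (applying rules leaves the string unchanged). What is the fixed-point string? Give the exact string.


Step 0: CZ
Step 1: ZAXA
Step 2: XAAFYAA
Step 3: FYAAAGYAA
Step 4: GYAAAYYAA
Step 5: YYAAAYYAA
Step 6: YYAAAYYAA  (unchanged — fixed point at step 5)

Answer: YYAAAYYAA


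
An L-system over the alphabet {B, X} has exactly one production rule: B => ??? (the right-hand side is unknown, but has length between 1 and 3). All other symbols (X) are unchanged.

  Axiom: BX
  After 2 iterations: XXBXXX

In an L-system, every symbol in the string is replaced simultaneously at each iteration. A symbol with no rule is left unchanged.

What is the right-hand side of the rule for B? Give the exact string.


Trying B => XBX:
  Step 0: BX
  Step 1: XBXX
  Step 2: XXBXXX
Matches the given result.

Answer: XBX


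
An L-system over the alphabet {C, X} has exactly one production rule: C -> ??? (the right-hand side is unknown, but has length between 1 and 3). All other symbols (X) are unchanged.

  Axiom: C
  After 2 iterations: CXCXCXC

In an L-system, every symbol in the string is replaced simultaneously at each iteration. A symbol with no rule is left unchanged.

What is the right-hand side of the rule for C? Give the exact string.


Trying C -> CXC:
  Step 0: C
  Step 1: CXC
  Step 2: CXCXCXC
Matches the given result.

Answer: CXC


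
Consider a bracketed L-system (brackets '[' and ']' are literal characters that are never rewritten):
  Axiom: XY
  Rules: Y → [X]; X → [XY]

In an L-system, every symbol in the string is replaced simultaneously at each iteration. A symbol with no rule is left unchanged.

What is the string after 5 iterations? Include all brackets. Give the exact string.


Answer: [[[[[XY][X]][[XY]]][[[XY][X]]]][[[[XY][X]][[XY]]]]][[[[[XY][X]][[XY]]][[[XY][X]]]]]

Derivation:
Step 0: XY
Step 1: [XY][X]
Step 2: [[XY][X]][[XY]]
Step 3: [[[XY][X]][[XY]]][[[XY][X]]]
Step 4: [[[[XY][X]][[XY]]][[[XY][X]]]][[[[XY][X]][[XY]]]]
Step 5: [[[[[XY][X]][[XY]]][[[XY][X]]]][[[[XY][X]][[XY]]]]][[[[[XY][X]][[XY]]][[[XY][X]]]]]


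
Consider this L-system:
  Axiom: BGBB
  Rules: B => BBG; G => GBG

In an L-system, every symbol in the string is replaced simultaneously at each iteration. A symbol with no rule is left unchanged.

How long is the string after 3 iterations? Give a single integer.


Step 0: length = 4
Step 1: length = 12
Step 2: length = 36
Step 3: length = 108

Answer: 108


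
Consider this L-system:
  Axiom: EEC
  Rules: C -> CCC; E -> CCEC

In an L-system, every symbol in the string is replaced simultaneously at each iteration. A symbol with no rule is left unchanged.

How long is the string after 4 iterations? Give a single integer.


Step 0: length = 3
Step 1: length = 11
Step 2: length = 35
Step 3: length = 107
Step 4: length = 323

Answer: 323


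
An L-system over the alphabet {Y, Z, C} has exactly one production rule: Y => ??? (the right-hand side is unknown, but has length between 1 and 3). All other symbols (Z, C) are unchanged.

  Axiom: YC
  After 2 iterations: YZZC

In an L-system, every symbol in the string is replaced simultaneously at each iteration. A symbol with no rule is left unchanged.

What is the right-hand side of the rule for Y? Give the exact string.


Answer: YZ

Derivation:
Trying Y => YZ:
  Step 0: YC
  Step 1: YZC
  Step 2: YZZC
Matches the given result.


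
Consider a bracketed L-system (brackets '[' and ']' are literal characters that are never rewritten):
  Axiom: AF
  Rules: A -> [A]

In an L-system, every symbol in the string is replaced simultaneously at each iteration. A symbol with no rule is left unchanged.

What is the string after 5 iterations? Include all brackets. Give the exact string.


Step 0: AF
Step 1: [A]F
Step 2: [[A]]F
Step 3: [[[A]]]F
Step 4: [[[[A]]]]F
Step 5: [[[[[A]]]]]F

Answer: [[[[[A]]]]]F


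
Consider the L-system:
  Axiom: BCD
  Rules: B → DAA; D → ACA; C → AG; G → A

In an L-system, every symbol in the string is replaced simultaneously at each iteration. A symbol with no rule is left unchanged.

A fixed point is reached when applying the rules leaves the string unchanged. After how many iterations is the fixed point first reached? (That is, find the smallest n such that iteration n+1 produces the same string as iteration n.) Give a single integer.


Answer: 4

Derivation:
Step 0: BCD
Step 1: DAAAGACA
Step 2: ACAAAAAAAGA
Step 3: AAGAAAAAAAAA
Step 4: AAAAAAAAAAAA
Step 5: AAAAAAAAAAAA  (unchanged — fixed point at step 4)


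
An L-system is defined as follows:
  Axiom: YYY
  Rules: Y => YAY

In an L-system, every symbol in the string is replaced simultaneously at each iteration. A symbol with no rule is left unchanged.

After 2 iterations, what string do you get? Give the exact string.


Answer: YAYAYAYYAYAYAYYAYAYAY

Derivation:
Step 0: YYY
Step 1: YAYYAYYAY
Step 2: YAYAYAYYAYAYAYYAYAYAY


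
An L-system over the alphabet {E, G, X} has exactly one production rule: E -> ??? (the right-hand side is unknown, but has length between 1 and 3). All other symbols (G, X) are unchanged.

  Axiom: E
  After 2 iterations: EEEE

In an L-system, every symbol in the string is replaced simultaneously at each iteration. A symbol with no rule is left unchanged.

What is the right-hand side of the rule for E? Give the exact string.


Answer: EE

Derivation:
Trying E -> EE:
  Step 0: E
  Step 1: EE
  Step 2: EEEE
Matches the given result.


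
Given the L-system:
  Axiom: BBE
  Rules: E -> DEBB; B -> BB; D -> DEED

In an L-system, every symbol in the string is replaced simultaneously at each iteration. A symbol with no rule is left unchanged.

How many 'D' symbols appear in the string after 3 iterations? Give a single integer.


Step 0: BBE  (0 'D')
Step 1: BBBBDEBB  (1 'D')
Step 2: BBBBBBBBDEEDDEBBBBBB  (3 'D')
Step 3: BBBBBBBBBBBBBBBBDEEDDEBBDEBBDEEDDEEDDEBBBBBBBBBBBBBB  (9 'D')

Answer: 9


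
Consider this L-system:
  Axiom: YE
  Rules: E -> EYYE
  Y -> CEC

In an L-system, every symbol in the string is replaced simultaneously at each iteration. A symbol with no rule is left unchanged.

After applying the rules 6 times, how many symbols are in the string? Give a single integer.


Answer: 1154

Derivation:
Step 0: length = 2
Step 1: length = 7
Step 2: length = 20
Step 3: length = 56
Step 4: length = 154
Step 5: length = 422
Step 6: length = 1154


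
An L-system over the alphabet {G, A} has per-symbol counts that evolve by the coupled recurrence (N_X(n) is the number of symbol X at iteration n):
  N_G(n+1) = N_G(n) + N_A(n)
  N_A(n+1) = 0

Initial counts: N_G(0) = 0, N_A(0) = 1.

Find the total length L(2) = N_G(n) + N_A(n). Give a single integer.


Step 0: N_G=0, N_A=1, L=1
Step 1: N_G=1, N_A=0, L=1
Step 2: N_G=1, N_A=0, L=1

Answer: 1


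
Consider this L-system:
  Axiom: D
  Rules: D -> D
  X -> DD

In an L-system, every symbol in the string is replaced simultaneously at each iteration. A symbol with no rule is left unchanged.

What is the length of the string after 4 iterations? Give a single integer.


Step 0: length = 1
Step 1: length = 1
Step 2: length = 1
Step 3: length = 1
Step 4: length = 1

Answer: 1


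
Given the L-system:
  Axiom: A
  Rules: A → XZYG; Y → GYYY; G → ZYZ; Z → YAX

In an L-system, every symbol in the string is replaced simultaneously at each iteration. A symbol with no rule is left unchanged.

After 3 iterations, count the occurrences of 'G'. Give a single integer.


Answer: 6

Derivation:
Step 0: A  (0 'G')
Step 1: XZYG  (1 'G')
Step 2: XYAXGYYYZYZ  (1 'G')
Step 3: XGYYYXZYGXZYZGYYYGYYYGYYYYAXGYYYYAX  (6 'G')


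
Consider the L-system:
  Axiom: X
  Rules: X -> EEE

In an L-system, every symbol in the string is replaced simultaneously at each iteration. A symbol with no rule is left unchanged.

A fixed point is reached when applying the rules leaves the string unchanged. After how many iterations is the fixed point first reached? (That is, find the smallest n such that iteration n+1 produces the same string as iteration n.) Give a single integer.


Answer: 1

Derivation:
Step 0: X
Step 1: EEE
Step 2: EEE  (unchanged — fixed point at step 1)


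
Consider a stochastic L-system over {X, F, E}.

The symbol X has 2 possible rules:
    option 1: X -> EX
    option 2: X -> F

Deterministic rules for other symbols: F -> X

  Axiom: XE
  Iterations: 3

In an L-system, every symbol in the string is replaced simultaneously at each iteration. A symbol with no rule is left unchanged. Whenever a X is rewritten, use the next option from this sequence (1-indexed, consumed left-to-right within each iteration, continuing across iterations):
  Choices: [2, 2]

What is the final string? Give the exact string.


Answer: FE

Derivation:
Step 0: XE
Step 1: FE  (used choices [2])
Step 2: XE  (used choices [])
Step 3: FE  (used choices [2])


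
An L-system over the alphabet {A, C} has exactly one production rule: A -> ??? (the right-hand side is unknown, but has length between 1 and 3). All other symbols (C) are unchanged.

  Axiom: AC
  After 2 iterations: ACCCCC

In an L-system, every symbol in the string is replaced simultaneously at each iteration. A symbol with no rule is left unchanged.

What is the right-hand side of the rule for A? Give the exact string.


Trying A -> ACC:
  Step 0: AC
  Step 1: ACCC
  Step 2: ACCCCC
Matches the given result.

Answer: ACC


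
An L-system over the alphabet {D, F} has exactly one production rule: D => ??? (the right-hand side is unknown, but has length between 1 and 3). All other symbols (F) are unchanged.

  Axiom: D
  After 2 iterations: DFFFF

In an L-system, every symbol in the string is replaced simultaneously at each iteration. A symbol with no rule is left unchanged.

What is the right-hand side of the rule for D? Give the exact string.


Trying D => DFF:
  Step 0: D
  Step 1: DFF
  Step 2: DFFFF
Matches the given result.

Answer: DFF


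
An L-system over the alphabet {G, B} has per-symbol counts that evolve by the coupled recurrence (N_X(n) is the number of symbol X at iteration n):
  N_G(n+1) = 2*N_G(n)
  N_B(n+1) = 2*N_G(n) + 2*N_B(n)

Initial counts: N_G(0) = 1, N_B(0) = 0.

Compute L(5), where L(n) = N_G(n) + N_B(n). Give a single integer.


Answer: 192

Derivation:
Step 0: N_G=1, N_B=0, L=1
Step 1: N_G=2, N_B=2, L=4
Step 2: N_G=4, N_B=8, L=12
Step 3: N_G=8, N_B=24, L=32
Step 4: N_G=16, N_B=64, L=80
Step 5: N_G=32, N_B=160, L=192


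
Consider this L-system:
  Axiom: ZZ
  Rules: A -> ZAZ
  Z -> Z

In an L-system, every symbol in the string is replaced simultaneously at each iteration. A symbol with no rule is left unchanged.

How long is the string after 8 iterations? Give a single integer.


Step 0: length = 2
Step 1: length = 2
Step 2: length = 2
Step 3: length = 2
Step 4: length = 2
Step 5: length = 2
Step 6: length = 2
Step 7: length = 2
Step 8: length = 2

Answer: 2


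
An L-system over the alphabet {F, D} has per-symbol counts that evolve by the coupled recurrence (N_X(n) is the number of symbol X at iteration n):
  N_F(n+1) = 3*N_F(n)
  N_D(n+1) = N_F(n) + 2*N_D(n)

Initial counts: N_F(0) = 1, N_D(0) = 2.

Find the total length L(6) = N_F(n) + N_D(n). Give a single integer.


Answer: 1522

Derivation:
Step 0: N_F=1, N_D=2, L=3
Step 1: N_F=3, N_D=5, L=8
Step 2: N_F=9, N_D=13, L=22
Step 3: N_F=27, N_D=35, L=62
Step 4: N_F=81, N_D=97, L=178
Step 5: N_F=243, N_D=275, L=518
Step 6: N_F=729, N_D=793, L=1522


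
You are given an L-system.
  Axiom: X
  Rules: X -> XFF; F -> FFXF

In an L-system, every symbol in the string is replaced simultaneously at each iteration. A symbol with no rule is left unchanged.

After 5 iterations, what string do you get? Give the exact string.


Step 0: X
Step 1: XFF
Step 2: XFFFFXFFFXF
Step 3: XFFFFXFFFXFFFXFFFXFXFFFFXFFFXFFFXFXFFFFXF
Step 4: XFFFFXFFFXFFFXFFFXFXFFFFXFFFXFFFXFXFFFFXFFFXFFFXFXFFFFXFFFXFFFXFXFFFFXFXFFFFXFFFXFFFXFFFXFXFFFFXFFFXFFFXFXFFFFXFFFXFFFXFXFFFFXFXFFFFXFFFXFFFXFFFXFXFFFFXF
Step 5: XFFFFXFFFXFFFXFFFXFXFFFFXFFFXFFFXFXFFFFXFFFXFFFXFXFFFFXFFFXFFFXFXFFFFXFXFFFFXFFFXFFFXFFFXFXFFFFXFFFXFFFXFXFFFFXFFFXFFFXFXFFFFXFXFFFFXFFFXFFFXFFFXFXFFFFXFFFXFFFXFXFFFFXFFFXFFFXFXFFFFXFXFFFFXFFFXFFFXFFFXFXFFFFXFFFXFFFXFXFFFFXFFFXFFFXFXFFFFXFXFFFFXFFFXFFFXFFFXFXFFFFXFXFFFFXFFFXFFFXFFFXFXFFFFXFFFXFFFXFXFFFFXFFFXFFFXFXFFFFXFFFXFFFXFXFFFFXFXFFFFXFFFXFFFXFFFXFXFFFFXFFFXFFFXFXFFFFXFFFXFFFXFXFFFFXFXFFFFXFFFXFFFXFFFXFXFFFFXFFFXFFFXFXFFFFXFFFXFFFXFXFFFFXFXFFFFXFFFXFFFXFFFXFXFFFFXFXFFFFXFFFXFFFXFFFXFXFFFFXFFFXFFFXFXFFFFXFFFXFFFXFXFFFFXFFFXFFFXFXFFFFXFXFFFFXFFFXFFFXFFFXFXFFFFXF

Answer: XFFFFXFFFXFFFXFFFXFXFFFFXFFFXFFFXFXFFFFXFFFXFFFXFXFFFFXFFFXFFFXFXFFFFXFXFFFFXFFFXFFFXFFFXFXFFFFXFFFXFFFXFXFFFFXFFFXFFFXFXFFFFXFXFFFFXFFFXFFFXFFFXFXFFFFXFFFXFFFXFXFFFFXFFFXFFFXFXFFFFXFXFFFFXFFFXFFFXFFFXFXFFFFXFFFXFFFXFXFFFFXFFFXFFFXFXFFFFXFXFFFFXFFFXFFFXFFFXFXFFFFXFXFFFFXFFFXFFFXFFFXFXFFFFXFFFXFFFXFXFFFFXFFFXFFFXFXFFFFXFFFXFFFXFXFFFFXFXFFFFXFFFXFFFXFFFXFXFFFFXFFFXFFFXFXFFFFXFFFXFFFXFXFFFFXFXFFFFXFFFXFFFXFFFXFXFFFFXFFFXFFFXFXFFFFXFFFXFFFXFXFFFFXFXFFFFXFFFXFFFXFFFXFXFFFFXFXFFFFXFFFXFFFXFFFXFXFFFFXFFFXFFFXFXFFFFXFFFXFFFXFXFFFFXFFFXFFFXFXFFFFXFXFFFFXFFFXFFFXFFFXFXFFFFXF


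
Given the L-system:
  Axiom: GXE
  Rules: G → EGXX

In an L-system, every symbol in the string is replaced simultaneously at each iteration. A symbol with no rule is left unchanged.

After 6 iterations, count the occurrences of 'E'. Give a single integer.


Step 0: GXE  (1 'E')
Step 1: EGXXXE  (2 'E')
Step 2: EEGXXXXXE  (3 'E')
Step 3: EEEGXXXXXXXE  (4 'E')
Step 4: EEEEGXXXXXXXXXE  (5 'E')
Step 5: EEEEEGXXXXXXXXXXXE  (6 'E')
Step 6: EEEEEEGXXXXXXXXXXXXXE  (7 'E')

Answer: 7


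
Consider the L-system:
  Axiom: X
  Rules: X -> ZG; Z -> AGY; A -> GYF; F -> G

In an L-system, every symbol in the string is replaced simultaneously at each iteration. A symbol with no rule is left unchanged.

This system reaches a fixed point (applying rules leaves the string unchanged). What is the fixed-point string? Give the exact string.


Answer: GYGGYG

Derivation:
Step 0: X
Step 1: ZG
Step 2: AGYG
Step 3: GYFGYG
Step 4: GYGGYG
Step 5: GYGGYG  (unchanged — fixed point at step 4)


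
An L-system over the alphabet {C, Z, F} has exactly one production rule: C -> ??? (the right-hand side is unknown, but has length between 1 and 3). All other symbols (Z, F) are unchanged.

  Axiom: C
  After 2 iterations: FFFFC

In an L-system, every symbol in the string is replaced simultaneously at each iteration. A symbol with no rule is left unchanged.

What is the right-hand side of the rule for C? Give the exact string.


Trying C -> FFC:
  Step 0: C
  Step 1: FFC
  Step 2: FFFFC
Matches the given result.

Answer: FFC


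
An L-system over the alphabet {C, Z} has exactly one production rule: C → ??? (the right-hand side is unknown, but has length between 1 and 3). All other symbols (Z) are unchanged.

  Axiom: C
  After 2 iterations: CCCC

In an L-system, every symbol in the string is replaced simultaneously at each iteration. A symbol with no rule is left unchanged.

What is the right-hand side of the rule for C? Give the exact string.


Answer: CC

Derivation:
Trying C → CC:
  Step 0: C
  Step 1: CC
  Step 2: CCCC
Matches the given result.


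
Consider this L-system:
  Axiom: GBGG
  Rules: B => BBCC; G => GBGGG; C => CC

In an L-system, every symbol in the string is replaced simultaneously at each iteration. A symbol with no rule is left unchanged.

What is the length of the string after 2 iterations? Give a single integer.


Answer: 84

Derivation:
Step 0: length = 4
Step 1: length = 19
Step 2: length = 84


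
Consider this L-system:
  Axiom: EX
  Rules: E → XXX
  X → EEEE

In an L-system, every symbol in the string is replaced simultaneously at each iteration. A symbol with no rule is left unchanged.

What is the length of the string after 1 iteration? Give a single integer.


Step 0: length = 2
Step 1: length = 7

Answer: 7


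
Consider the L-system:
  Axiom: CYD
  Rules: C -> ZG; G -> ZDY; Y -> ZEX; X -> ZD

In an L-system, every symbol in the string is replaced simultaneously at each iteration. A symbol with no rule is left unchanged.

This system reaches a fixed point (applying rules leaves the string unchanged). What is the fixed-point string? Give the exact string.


Answer: ZZDZEZDZEZDD

Derivation:
Step 0: CYD
Step 1: ZGZEXD
Step 2: ZZDYZEZDD
Step 3: ZZDZEXZEZDD
Step 4: ZZDZEZDZEZDD
Step 5: ZZDZEZDZEZDD  (unchanged — fixed point at step 4)


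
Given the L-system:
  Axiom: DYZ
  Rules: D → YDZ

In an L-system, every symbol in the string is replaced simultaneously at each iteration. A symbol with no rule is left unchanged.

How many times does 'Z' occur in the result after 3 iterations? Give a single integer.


Step 0: DYZ  (1 'Z')
Step 1: YDZYZ  (2 'Z')
Step 2: YYDZZYZ  (3 'Z')
Step 3: YYYDZZZYZ  (4 'Z')

Answer: 4


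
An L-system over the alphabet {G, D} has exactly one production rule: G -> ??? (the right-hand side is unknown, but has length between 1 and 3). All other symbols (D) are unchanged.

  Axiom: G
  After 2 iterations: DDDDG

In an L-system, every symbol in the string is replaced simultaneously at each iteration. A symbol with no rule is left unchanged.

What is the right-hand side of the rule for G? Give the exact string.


Trying G -> DDG:
  Step 0: G
  Step 1: DDG
  Step 2: DDDDG
Matches the given result.

Answer: DDG


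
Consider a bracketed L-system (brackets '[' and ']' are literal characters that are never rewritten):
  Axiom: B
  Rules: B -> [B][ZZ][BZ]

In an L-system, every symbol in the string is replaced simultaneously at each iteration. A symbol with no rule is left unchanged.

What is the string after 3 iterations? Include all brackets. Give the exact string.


Answer: [[[B][ZZ][BZ]][ZZ][[B][ZZ][BZ]Z]][ZZ][[[B][ZZ][BZ]][ZZ][[B][ZZ][BZ]Z]Z]

Derivation:
Step 0: B
Step 1: [B][ZZ][BZ]
Step 2: [[B][ZZ][BZ]][ZZ][[B][ZZ][BZ]Z]
Step 3: [[[B][ZZ][BZ]][ZZ][[B][ZZ][BZ]Z]][ZZ][[[B][ZZ][BZ]][ZZ][[B][ZZ][BZ]Z]Z]


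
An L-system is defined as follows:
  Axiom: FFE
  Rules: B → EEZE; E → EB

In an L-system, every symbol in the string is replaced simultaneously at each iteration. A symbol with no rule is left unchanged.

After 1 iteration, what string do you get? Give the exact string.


Step 0: FFE
Step 1: FFEB

Answer: FFEB


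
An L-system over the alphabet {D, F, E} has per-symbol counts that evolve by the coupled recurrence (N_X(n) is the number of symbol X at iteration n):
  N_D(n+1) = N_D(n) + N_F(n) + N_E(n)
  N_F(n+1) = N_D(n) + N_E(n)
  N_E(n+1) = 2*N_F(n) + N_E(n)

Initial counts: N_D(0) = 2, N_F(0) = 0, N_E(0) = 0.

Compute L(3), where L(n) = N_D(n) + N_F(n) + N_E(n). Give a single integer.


Step 0: N_D=2, N_F=0, N_E=0, L=2
Step 1: N_D=2, N_F=2, N_E=0, L=4
Step 2: N_D=4, N_F=2, N_E=4, L=10
Step 3: N_D=10, N_F=8, N_E=8, L=26

Answer: 26


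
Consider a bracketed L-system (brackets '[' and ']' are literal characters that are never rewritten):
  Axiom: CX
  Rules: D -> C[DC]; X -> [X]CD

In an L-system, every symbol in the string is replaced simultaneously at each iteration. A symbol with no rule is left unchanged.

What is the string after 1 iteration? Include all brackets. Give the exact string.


Answer: C[X]CD

Derivation:
Step 0: CX
Step 1: C[X]CD


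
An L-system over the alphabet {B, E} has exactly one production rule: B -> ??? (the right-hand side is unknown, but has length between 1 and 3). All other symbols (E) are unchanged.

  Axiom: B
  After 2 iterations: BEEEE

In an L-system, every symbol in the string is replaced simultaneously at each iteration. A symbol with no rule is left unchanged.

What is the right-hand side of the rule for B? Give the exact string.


Answer: BEE

Derivation:
Trying B -> BEE:
  Step 0: B
  Step 1: BEE
  Step 2: BEEEE
Matches the given result.


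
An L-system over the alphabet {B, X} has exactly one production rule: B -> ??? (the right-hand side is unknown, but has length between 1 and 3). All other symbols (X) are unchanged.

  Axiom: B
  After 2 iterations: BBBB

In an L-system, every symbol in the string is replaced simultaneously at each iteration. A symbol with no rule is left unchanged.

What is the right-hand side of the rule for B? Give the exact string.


Answer: BB

Derivation:
Trying B -> BB:
  Step 0: B
  Step 1: BB
  Step 2: BBBB
Matches the given result.


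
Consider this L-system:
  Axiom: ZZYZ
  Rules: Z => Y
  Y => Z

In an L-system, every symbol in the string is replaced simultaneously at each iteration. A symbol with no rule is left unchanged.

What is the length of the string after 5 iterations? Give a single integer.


Step 0: length = 4
Step 1: length = 4
Step 2: length = 4
Step 3: length = 4
Step 4: length = 4
Step 5: length = 4

Answer: 4


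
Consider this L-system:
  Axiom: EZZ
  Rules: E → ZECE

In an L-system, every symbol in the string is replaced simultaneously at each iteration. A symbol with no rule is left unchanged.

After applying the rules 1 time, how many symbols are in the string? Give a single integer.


Step 0: length = 3
Step 1: length = 6

Answer: 6


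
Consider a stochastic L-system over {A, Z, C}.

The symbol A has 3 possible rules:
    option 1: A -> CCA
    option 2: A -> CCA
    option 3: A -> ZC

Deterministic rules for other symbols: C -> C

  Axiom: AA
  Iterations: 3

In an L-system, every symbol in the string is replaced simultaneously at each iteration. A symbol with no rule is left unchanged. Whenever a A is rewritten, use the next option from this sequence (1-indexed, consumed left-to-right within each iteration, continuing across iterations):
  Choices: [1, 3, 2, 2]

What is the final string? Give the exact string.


Answer: CCCCCCAZC

Derivation:
Step 0: AA
Step 1: CCAZC  (used choices [1, 3])
Step 2: CCCCAZC  (used choices [2])
Step 3: CCCCCCAZC  (used choices [2])


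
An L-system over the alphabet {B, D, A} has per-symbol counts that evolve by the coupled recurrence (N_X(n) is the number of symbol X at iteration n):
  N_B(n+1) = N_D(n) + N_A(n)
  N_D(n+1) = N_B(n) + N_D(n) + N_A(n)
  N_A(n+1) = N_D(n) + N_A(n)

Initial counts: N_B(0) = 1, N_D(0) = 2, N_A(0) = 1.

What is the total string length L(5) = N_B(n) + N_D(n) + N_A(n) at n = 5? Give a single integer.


Answer: 338

Derivation:
Step 0: N_B=1, N_D=2, N_A=1, L=4
Step 1: N_B=3, N_D=4, N_A=3, L=10
Step 2: N_B=7, N_D=10, N_A=7, L=24
Step 3: N_B=17, N_D=24, N_A=17, L=58
Step 4: N_B=41, N_D=58, N_A=41, L=140
Step 5: N_B=99, N_D=140, N_A=99, L=338


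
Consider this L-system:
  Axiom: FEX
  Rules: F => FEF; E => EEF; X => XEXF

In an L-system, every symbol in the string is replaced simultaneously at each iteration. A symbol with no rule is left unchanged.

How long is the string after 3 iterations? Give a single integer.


Step 0: length = 3
Step 1: length = 10
Step 2: length = 32
Step 3: length = 100

Answer: 100


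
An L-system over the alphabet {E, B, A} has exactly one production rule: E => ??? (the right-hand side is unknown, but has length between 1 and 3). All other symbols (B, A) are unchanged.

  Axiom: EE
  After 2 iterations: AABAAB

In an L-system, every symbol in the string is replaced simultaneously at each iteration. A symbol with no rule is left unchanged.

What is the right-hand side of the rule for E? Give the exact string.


Answer: AAB

Derivation:
Trying E => AAB:
  Step 0: EE
  Step 1: AABAAB
  Step 2: AABAAB
Matches the given result.


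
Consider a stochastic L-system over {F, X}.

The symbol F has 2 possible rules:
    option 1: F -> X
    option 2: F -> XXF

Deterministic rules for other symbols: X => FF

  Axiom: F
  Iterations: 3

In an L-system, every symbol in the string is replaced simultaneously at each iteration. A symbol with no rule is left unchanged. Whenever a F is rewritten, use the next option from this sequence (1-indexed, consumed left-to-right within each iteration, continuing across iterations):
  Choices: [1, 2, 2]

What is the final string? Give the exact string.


Answer: XXFXXF

Derivation:
Step 0: F
Step 1: X  (used choices [1])
Step 2: FF  (used choices [])
Step 3: XXFXXF  (used choices [2, 2])


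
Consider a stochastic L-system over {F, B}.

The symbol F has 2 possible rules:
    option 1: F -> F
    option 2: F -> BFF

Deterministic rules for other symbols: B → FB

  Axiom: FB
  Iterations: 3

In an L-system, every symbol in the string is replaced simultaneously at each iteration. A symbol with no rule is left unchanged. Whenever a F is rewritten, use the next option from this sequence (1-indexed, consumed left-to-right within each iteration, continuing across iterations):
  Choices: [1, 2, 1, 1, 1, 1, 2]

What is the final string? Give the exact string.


Step 0: FB
Step 1: FFB  (used choices [1])
Step 2: BFFFFB  (used choices [2, 1])
Step 3: FBFFFBFFFB  (used choices [1, 1, 1, 2])

Answer: FBFFFBFFFB


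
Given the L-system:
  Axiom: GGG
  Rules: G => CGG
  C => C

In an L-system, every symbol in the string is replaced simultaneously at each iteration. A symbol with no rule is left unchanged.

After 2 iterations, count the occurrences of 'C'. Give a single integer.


Step 0: GGG  (0 'C')
Step 1: CGGCGGCGG  (3 'C')
Step 2: CCGGCGGCCGGCGGCCGGCGG  (9 'C')

Answer: 9


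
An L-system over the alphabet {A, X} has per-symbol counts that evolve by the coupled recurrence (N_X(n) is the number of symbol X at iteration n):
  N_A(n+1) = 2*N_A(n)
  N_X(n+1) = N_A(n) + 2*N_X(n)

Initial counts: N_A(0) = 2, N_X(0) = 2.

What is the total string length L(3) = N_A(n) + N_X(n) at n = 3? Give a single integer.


Answer: 56

Derivation:
Step 0: N_A=2, N_X=2, L=4
Step 1: N_A=4, N_X=6, L=10
Step 2: N_A=8, N_X=16, L=24
Step 3: N_A=16, N_X=40, L=56
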